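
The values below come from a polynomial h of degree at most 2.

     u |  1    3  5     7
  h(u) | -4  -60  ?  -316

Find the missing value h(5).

The 3 known points determine the degree-2 polynomial uniquely.
Write h(u) = au^2 + bu + c. Substituting each data point gives a linear system:
  a + b + c = -4
  9a + 3b + c = -60
  49a + 7b + c = -316
Solving the system yields a = -6, b = -4, c = 6.
So h(u) = -6u^2 - 4u + 6.
Then h(5) = -164.

-164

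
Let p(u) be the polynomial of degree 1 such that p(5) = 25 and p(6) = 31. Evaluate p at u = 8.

43

Using the Lagrange interpolation formula with nodes 5, 6:
  L_0(u) = (u - 6) / -1
  L_1(u) = (u - 5) / 1
Then p(u) = 25·L_0(u) + 31·L_1(u).
Expanding and collecting terms gives p(u) = 6u - 5.
Evaluating at u = 8: p(8) = 43.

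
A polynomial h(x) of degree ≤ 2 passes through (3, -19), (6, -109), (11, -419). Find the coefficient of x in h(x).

6

Write h(x) = ax^2 + bx + c. Substituting each data point gives a linear system:
  9a + 3b + c = -19
  36a + 6b + c = -109
  121a + 11b + c = -419
Solving the system yields a = -4, b = 6, c = -1.
So h(x) = -4x^2 + 6x - 1.
The coefficient of x is 6.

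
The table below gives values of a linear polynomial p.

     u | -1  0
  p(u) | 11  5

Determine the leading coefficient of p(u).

Write p(u) = au + b. Substituting each data point gives a linear system:
  -a + b = 11
  b = 5
Solving the system yields a = -6, b = 5.
So p(u) = -6u + 5.
The leading coefficient is -6.

-6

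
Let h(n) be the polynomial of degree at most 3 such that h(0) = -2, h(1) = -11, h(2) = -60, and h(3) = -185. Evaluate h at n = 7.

Forward differences of the values at n = 0, 1, 2, 3:
  h  : -2  -11  -60  -185
  Δ  : -9  -49  -125
  Δ^2: -40  -76
  Δ^3: -36
The third differences are constant, confirming degree 3.
Interpolating (Newton forward form) and evaluating at n = 7 gives h(7) = -2165.

-2165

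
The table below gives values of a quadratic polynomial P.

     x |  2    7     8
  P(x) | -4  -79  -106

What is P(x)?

Using the Lagrange interpolation formula with nodes 2, 7, 8:
  L_0(x) = (x - 7)(x - 8) / 30
  L_1(x) = (x - 2)(x - 8) / -5
  L_2(x) = (x - 2)(x - 7) / 6
Then P(x) = -4·L_0(x) - 79·L_1(x) - 106·L_2(x).
Expanding and collecting terms gives P(x) = -2x^2 + 3x - 2.
Check: P(8) = -106. ✓

P(x) = -2x^2 + 3x - 2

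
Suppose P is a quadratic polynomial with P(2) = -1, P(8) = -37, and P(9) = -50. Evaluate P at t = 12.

-101

Write P(t) = at^2 + bt + c. Substituting each data point gives a linear system:
  4a + 2b + c = -1
  64a + 8b + c = -37
  81a + 9b + c = -50
Solving the system yields a = -1, b = 4, c = -5.
So P(t) = -t^2 + 4t - 5.
Then P(12) = -101.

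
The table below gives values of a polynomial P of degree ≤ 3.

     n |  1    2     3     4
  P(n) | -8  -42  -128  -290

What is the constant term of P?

-2

Write P(n) = an^3 + bn^2 + cn + d. Substituting each data point gives a linear system:
  a + b + c + d = -8
  8a + 4b + 2c + d = -42
  27a + 9b + 3c + d = -128
  64a + 16b + 4c + d = -290
Solving the system yields a = -4, b = -2, c = 0, d = -2.
So P(n) = -4n³ - 2n² - 2.
The constant term is -2.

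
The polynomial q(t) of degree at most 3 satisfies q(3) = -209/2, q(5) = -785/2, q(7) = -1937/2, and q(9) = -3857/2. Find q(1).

-17/2

Write q(t) = at^3 + bt^2 + ct + d. Substituting each data point gives a linear system:
  27a + 9b + 3c + d = -209/2
  125a + 25b + 5c + d = -785/2
  343a + 49b + 7c + d = -1937/2
  729a + 81b + 9c + d = -3857/2
Solving the system yields a = -2, b = -6, c = 2, d = -5/2.
So q(t) = -2t^3 - 6t^2 + 2t - 5/2.
Then q(1) = -17/2.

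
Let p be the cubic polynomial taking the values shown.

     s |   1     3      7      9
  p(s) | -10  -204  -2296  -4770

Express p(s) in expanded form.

p(s) = -6s^3 - 5s^2 + s

Using the Lagrange interpolation formula with nodes 1, 3, 7, 9:
  L_0(s) = (s - 3)(s - 7)(s - 9) / -96
  L_1(s) = (s - 1)(s - 7)(s - 9) / 48
  L_2(s) = (s - 1)(s - 3)(s - 9) / -48
  L_3(s) = (s - 1)(s - 3)(s - 7) / 96
Then p(s) = -10·L_0(s) - 204·L_1(s) - 2296·L_2(s) - 4770·L_3(s).
Expanding and collecting terms gives p(s) = -6s³ - 5s² + s.
Check: p(1) = -10. ✓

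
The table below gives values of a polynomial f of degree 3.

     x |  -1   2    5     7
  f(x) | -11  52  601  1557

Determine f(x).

f(x) = 4x^3 + 3x^2 + 6x - 4

Write f(x) = ax^3 + bx^2 + cx + d. Substituting each data point gives a linear system:
  -a + b - c + d = -11
  8a + 4b + 2c + d = 52
  125a + 25b + 5c + d = 601
  343a + 49b + 7c + d = 1557
Solving the system yields a = 4, b = 3, c = 6, d = -4.
So f(x) = 4x^3 + 3x^2 + 6x - 4.
Check: f(5) = 601. ✓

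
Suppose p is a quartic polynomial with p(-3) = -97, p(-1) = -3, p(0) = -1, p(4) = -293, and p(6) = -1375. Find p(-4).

Write p(x) = ax^4 + bx^3 + cx^2 + dx + e. Substituting each data point gives a linear system:
  81a - 27b + 9c - 3d + e = -97
  a - b + c - d + e = -3
  e = -1
  256a + 64b + 16c + 4d + e = -293
  1296a + 216b + 36c + 6d + e = -1375
Solving the system yields a = -1, b = 0, c = -2, d = -1, e = -1.
So p(x) = -x^4 - 2x^2 - x - 1.
Then p(-4) = -285.

-285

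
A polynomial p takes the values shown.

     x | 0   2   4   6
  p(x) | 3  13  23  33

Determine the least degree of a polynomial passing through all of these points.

1

Forward differences of the values at x = 0, 2, 4, 6:
  p  : 3  13  23  33
  Δ  : 10  10  10
  Δ^2: 0  0
  Δ^3: 0
The first differences are constant (10) and nonzero, while all higher differences vanish, so the minimal degree is 1.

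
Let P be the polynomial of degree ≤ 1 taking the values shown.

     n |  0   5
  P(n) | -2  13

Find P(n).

P(n) = 3n - 2

Using the Lagrange interpolation formula with nodes 0, 5:
  L_0(n) = (n - 5) / -5
  L_1(n) = n / 5
Then P(n) = -2·L_0(n) + 13·L_1(n).
Expanding and collecting terms gives P(n) = 3n - 2.
Check: P(0) = -2. ✓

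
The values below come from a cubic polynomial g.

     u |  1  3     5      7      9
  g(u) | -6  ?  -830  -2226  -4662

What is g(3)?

-186

The 4 known points determine the degree-3 polynomial uniquely.
Write g(u) = au^3 + bu^2 + cu + d. Substituting each data point gives a linear system:
  a + b + c + d = -6
  125a + 25b + 5c + d = -830
  343a + 49b + 7c + d = -2226
  729a + 81b + 9c + d = -4662
Solving the system yields a = -6, b = -4, c = 4, d = 0.
So g(u) = -6u^3 - 4u^2 + 4u.
Then g(3) = -186.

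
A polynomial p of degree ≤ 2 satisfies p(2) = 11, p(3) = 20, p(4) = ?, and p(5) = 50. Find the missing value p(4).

33

The 3 known points determine the degree-2 polynomial uniquely.
Write p(u) = au^2 + bu + c. Substituting each data point gives a linear system:
  4a + 2b + c = 11
  9a + 3b + c = 20
  25a + 5b + c = 50
Solving the system yields a = 2, b = -1, c = 5.
So p(u) = 2u^2 - u + 5.
Then p(4) = 33.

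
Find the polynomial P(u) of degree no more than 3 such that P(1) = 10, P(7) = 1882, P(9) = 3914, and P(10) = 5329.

P(u) = 5u^3 + 3u^2 + 3u - 1

Using the Lagrange interpolation formula with nodes 1, 7, 9, 10:
  L_0(u) = (u - 7)(u - 9)(u - 10) / -432
  L_1(u) = (u - 1)(u - 9)(u - 10) / 36
  L_2(u) = (u - 1)(u - 7)(u - 10) / -16
  L_3(u) = (u - 1)(u - 7)(u - 9) / 27
Then P(u) = 10·L_0(u) + 1882·L_1(u) + 3914·L_2(u) + 5329·L_3(u).
Expanding and collecting terms gives P(u) = 5u³ + 3u² + 3u - 1.
Check: P(7) = 1882. ✓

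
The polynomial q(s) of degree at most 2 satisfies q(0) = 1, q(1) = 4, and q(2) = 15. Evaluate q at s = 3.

34

Using the Lagrange interpolation formula with nodes 0, 1, 2:
  L_0(s) = (s - 1)(s - 2) / 2
  L_1(s) = s(s - 2) / -1
  L_2(s) = s(s - 1) / 2
Then q(s) = 1·L_0(s) + 4·L_1(s) + 15·L_2(s).
Expanding and collecting terms gives q(s) = 4s² - s + 1.
Evaluating at s = 3: q(3) = 34.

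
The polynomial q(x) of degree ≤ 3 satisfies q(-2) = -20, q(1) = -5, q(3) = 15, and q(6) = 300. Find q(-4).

-160

Using the Lagrange interpolation formula with nodes -2, 1, 3, 6:
  L_0(x) = (x - 1)(x - 3)(x - 6) / -120
  L_1(x) = (x + 2)(x - 3)(x - 6) / 30
  L_2(x) = (x + 2)(x - 1)(x - 6) / -30
  L_3(x) = (x + 2)(x - 1)(x - 3) / 120
Then q(x) = -20·L_0(x) - 5·L_1(x) + 15·L_2(x) + 300·L_3(x).
Expanding and collecting terms gives q(x) = 2x^3 - 3x^2 - 4x.
Evaluating at x = -4: q(-4) = -160.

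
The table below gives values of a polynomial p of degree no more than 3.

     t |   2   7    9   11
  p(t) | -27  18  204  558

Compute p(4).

-51

Write p(t) = at^3 + bt^2 + ct + d. Substituting each data point gives a linear system:
  8a + 4b + 2c + d = -27
  343a + 49b + 7c + d = 18
  729a + 81b + 9c + d = 204
  1331a + 121b + 11c + d = 558
Solving the system yields a = 1, b = -6, c = -4, d = -3.
So p(t) = t^3 - 6t^2 - 4t - 3.
Then p(4) = -51.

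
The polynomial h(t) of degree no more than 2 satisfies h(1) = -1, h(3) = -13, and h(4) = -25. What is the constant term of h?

Write h(t) = at^2 + bt + c. Substituting each data point gives a linear system:
  a + b + c = -1
  9a + 3b + c = -13
  16a + 4b + c = -25
Solving the system yields a = -2, b = 2, c = -1.
So h(t) = -2t^2 + 2t - 1.
The constant term is -1.

-1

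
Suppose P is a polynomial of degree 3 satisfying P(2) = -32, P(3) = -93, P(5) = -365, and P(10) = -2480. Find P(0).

Write P(t) = at^3 + bt^2 + ct + d. Substituting each data point gives a linear system:
  8a + 4b + 2c + d = -32
  27a + 9b + 3c + d = -93
  125a + 25b + 5c + d = -365
  1000a + 100b + 10c + d = -2480
Solving the system yields a = -2, b = -5, c = 2, d = 0.
So P(t) = -2t^3 - 5t^2 + 2t.
Then P(0) = 0.

0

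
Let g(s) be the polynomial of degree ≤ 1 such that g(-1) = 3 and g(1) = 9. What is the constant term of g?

Write g(s) = as + b. Substituting each data point gives a linear system:
  -a + b = 3
  a + b = 9
Solving the system yields a = 3, b = 6.
So g(s) = 3s + 6.
The constant term is 6.

6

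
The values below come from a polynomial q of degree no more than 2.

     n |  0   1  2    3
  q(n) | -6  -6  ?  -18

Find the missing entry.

The 3 known points determine the degree-2 polynomial uniquely.
Write q(n) = an^2 + bn + c. Substituting each data point gives a linear system:
  c = -6
  a + b + c = -6
  9a + 3b + c = -18
Solving the system yields a = -2, b = 2, c = -6.
So q(n) = -2n^2 + 2n - 6.
Then q(2) = -10.

-10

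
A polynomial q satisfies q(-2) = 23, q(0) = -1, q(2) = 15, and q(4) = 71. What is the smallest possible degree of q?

2

Forward differences of the values at s = -2, 0, 2, 4:
  q  : 23  -1  15  71
  Δ  : -24  16  56
  Δ^2: 40  40
  Δ^3: 0
The second differences are constant (40) and nonzero, while all higher differences vanish, so the minimal degree is 2.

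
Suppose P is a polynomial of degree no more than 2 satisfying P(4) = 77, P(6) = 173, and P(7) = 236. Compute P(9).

392

Write P(x) = ax^2 + bx + c. Substituting each data point gives a linear system:
  16a + 4b + c = 77
  36a + 6b + c = 173
  49a + 7b + c = 236
Solving the system yields a = 5, b = -2, c = 5.
So P(x) = 5x² - 2x + 5.
Then P(9) = 392.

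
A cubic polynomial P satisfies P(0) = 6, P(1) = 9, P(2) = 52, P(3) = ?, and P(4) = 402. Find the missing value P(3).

On equispaced nodes a degree-3 polynomial has vanishing fourth forward difference, so
  P(0) - 4·P(1) + 6·P(2) - 4·P(3) + P(4) = 0.
Substituting the known values and solving for P(3):
  -4·P(3) = -684
  P(3) = 171.

171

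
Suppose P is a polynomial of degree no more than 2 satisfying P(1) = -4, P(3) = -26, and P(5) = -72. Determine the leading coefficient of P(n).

Write P(n) = an^2 + bn + c. Substituting each data point gives a linear system:
  a + b + c = -4
  9a + 3b + c = -26
  25a + 5b + c = -72
Solving the system yields a = -3, b = 1, c = -2.
So P(n) = -3n^2 + n - 2.
The leading coefficient is -3.

-3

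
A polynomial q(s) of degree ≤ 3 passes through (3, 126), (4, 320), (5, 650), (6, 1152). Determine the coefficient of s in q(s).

0

Write q(s) = as^3 + bs^2 + cs + d. Substituting each data point gives a linear system:
  27a + 9b + 3c + d = 126
  64a + 16b + 4c + d = 320
  125a + 25b + 5c + d = 650
  216a + 36b + 6c + d = 1152
Solving the system yields a = 6, b = -4, c = 0, d = 0.
So q(s) = 6s^3 - 4s^2.
The coefficient of s is 0.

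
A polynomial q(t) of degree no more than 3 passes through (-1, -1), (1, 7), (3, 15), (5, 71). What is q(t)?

q(t) = t^3 - 3t^2 + 3t + 6

Write q(t) = at^3 + bt^2 + ct + d. Substituting each data point gives a linear system:
  -a + b - c + d = -1
  a + b + c + d = 7
  27a + 9b + 3c + d = 15
  125a + 25b + 5c + d = 71
Solving the system yields a = 1, b = -3, c = 3, d = 6.
So q(t) = t^3 - 3t^2 + 3t + 6.
Check: q(3) = 15. ✓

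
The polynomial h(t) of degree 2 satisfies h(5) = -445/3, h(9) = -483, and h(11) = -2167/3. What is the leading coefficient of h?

Write h(t) = at^2 + bt + c. Substituting each data point gives a linear system:
  25a + 5b + c = -445/3
  81a + 9b + c = -483
  121a + 11b + c = -2167/3
Solving the system yields a = -6, b = 1/3, c = 0.
So h(t) = -6t^2 + (1/3)t.
The leading coefficient is -6.

-6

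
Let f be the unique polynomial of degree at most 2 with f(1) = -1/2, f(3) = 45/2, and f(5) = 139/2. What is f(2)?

Write f(u) = au^2 + bu + c. Substituting each data point gives a linear system:
  a + b + c = -1/2
  9a + 3b + c = 45/2
  25a + 5b + c = 139/2
Solving the system yields a = 3, b = -1/2, c = -3.
So f(u) = 3u² - (1/2)u - 3.
Then f(2) = 8.

8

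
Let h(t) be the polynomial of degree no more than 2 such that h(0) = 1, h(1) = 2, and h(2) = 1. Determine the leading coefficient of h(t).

Write h(t) = at^2 + bt + c. Substituting each data point gives a linear system:
  c = 1
  a + b + c = 2
  4a + 2b + c = 1
Solving the system yields a = -1, b = 2, c = 1.
So h(t) = -t^2 + 2t + 1.
The leading coefficient is -1.

-1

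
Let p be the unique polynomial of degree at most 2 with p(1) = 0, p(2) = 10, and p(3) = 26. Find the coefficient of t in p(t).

Write p(t) = at^2 + bt + c. Substituting each data point gives a linear system:
  a + b + c = 0
  4a + 2b + c = 10
  9a + 3b + c = 26
Solving the system yields a = 3, b = 1, c = -4.
So p(t) = 3t^2 + t - 4.
The coefficient of t is 1.

1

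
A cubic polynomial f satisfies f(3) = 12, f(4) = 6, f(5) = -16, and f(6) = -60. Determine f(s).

f(s) = -s^3 + 4s^2 + 3s - 6

Write f(s) = as^3 + bs^2 + cs + d. Substituting each data point gives a linear system:
  27a + 9b + 3c + d = 12
  64a + 16b + 4c + d = 6
  125a + 25b + 5c + d = -16
  216a + 36b + 6c + d = -60
Solving the system yields a = -1, b = 4, c = 3, d = -6.
So f(s) = -s^3 + 4s^2 + 3s - 6.
Check: f(4) = 6. ✓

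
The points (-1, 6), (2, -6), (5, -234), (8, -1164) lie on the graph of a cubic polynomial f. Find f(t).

Write f(t) = at^3 + bt^2 + ct + d. Substituting each data point gives a linear system:
  -a + b - c + d = 6
  8a + 4b + 2c + d = -6
  125a + 25b + 5c + d = -234
  512a + 64b + 8c + d = -1164
Solving the system yields a = -3, b = 6, c = -1, d = -4.
So f(t) = -3t^3 + 6t^2 - t - 4.
Check: f(-1) = 6. ✓

f(t) = -3t^3 + 6t^2 - t - 4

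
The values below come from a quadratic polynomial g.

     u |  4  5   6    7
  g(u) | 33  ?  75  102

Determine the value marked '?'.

52

On equispaced nodes a degree-2 polynomial has vanishing third forward difference, so
  - g(4) + 3·g(5) - 3·g(6) + g(7) = 0.
Substituting the known values and solving for g(5):
  3·g(5) = 156
  g(5) = 52.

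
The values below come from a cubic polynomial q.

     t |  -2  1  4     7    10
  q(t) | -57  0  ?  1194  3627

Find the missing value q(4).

201

The 4 known points determine the degree-3 polynomial uniquely.
Write q(t) = at^3 + bt^2 + ct + d. Substituting each data point gives a linear system:
  -8a + 4b - 2c + d = -57
  a + b + c + d = 0
  343a + 49b + 7c + d = 1194
  1000a + 100b + 10c + d = 3627
Solving the system yields a = 4, b = -4, c = 3, d = -3.
So q(t) = 4t^3 - 4t^2 + 3t - 3.
Then q(4) = 201.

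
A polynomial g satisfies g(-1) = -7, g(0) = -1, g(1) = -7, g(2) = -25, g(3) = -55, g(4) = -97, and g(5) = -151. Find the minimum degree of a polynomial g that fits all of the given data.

2

Forward differences of the values at s = -1, 0, 1, 2, 3, 4, 5:
  g  : -7  -1  -7  -25  -55  -97  -151
  Δ  : 6  -6  -18  -30  -42  -54
  Δ^2: -12  -12  -12  -12  -12
  Δ^3: 0  0  0  0
  Δ^4: 0  0  0
  Δ^5: 0  0
  Δ^6: 0
The second differences are constant (-12) and nonzero, while all higher differences vanish, so the minimal degree is 2.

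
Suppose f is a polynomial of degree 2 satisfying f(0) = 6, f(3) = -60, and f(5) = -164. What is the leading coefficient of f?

Write f(x) = ax^2 + bx + c. Substituting each data point gives a linear system:
  c = 6
  9a + 3b + c = -60
  25a + 5b + c = -164
Solving the system yields a = -6, b = -4, c = 6.
So f(x) = -6x^2 - 4x + 6.
The leading coefficient is -6.

-6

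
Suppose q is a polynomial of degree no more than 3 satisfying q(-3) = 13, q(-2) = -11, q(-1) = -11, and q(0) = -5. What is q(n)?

q(n) = -3n^3 - 6n^2 + 3n - 5

Write q(n) = an^3 + bn^2 + cn + d. Substituting each data point gives a linear system:
  -27a + 9b - 3c + d = 13
  -8a + 4b - 2c + d = -11
  -a + b - c + d = -11
  d = -5
Solving the system yields a = -3, b = -6, c = 3, d = -5.
So q(n) = -3n³ - 6n² + 3n - 5.
Check: q(-3) = 13. ✓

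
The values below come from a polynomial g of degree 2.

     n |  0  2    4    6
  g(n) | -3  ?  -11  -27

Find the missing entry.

-3

On equispaced nodes a degree-2 polynomial has vanishing third forward difference, so
  - g(0) + 3·g(2) - 3·g(4) + g(6) = 0.
Substituting the known values and solving for g(2):
  3·g(2) = -9
  g(2) = -3.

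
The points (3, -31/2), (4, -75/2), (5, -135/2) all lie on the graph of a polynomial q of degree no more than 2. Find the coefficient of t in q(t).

6

Write q(t) = at^2 + bt + c. Substituting each data point gives a linear system:
  9a + 3b + c = -31/2
  16a + 4b + c = -75/2
  25a + 5b + c = -135/2
Solving the system yields a = -4, b = 6, c = 5/2.
So q(t) = -4t² + 6t + 5/2.
The coefficient of t is 6.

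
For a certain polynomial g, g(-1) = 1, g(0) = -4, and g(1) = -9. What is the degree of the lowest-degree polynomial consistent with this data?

1

Forward differences of the values at n = -1, 0, 1:
  g  : 1  -4  -9
  Δ  : -5  -5
  Δ^2: 0
The first differences are constant (-5) and nonzero, while all higher differences vanish, so the minimal degree is 1.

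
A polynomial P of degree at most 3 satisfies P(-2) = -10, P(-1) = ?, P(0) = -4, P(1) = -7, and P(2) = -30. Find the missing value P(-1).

-9

On equispaced nodes a degree-3 polynomial has vanishing fourth forward difference, so
  P(-2) - 4·P(-1) + 6·P(0) - 4·P(1) + P(2) = 0.
Substituting the known values and solving for P(-1):
  -4·P(-1) = 36
  P(-1) = -9.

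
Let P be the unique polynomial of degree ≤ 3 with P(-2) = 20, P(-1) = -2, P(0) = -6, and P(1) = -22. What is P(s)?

Write P(s) = as^3 + bs^2 + cs + d. Substituting each data point gives a linear system:
  -8a + 4b - 2c + d = 20
  -a + b - c + d = -2
  d = -6
  a + b + c + d = -22
Solving the system yields a = -5, b = -6, c = -5, d = -6.
So P(s) = -5s^3 - 6s^2 - 5s - 6.
Check: P(1) = -22. ✓

P(s) = -5s^3 - 6s^2 - 5s - 6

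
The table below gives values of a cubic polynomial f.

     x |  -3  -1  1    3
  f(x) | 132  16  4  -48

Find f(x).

f(x) = -3x^3 + 4x^2 - 3x + 6

Write f(x) = ax^3 + bx^2 + cx + d. Substituting each data point gives a linear system:
  -27a + 9b - 3c + d = 132
  -a + b - c + d = 16
  a + b + c + d = 4
  27a + 9b + 3c + d = -48
Solving the system yields a = -3, b = 4, c = -3, d = 6.
So f(x) = -3x³ + 4x² - 3x + 6.
Check: f(1) = 4. ✓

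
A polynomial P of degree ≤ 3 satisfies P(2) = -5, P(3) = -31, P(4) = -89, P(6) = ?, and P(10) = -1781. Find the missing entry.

The 4 known points determine the degree-3 polynomial uniquely.
Write P(u) = au^3 + bu^2 + cu + d. Substituting each data point gives a linear system:
  8a + 4b + 2c + d = -5
  27a + 9b + 3c + d = -31
  64a + 16b + 4c + d = -89
  1000a + 100b + 10c + d = -1781
Solving the system yields a = -2, b = 2, c = 2, d = -1.
So P(u) = -2u^3 + 2u^2 + 2u - 1.
Then P(6) = -349.

-349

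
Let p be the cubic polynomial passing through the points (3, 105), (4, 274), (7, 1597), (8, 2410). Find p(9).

3459

Write p(s) = as^3 + bs^2 + cs + d. Substituting each data point gives a linear system:
  27a + 9b + 3c + d = 105
  64a + 16b + 4c + d = 274
  343a + 49b + 7c + d = 1597
  512a + 64b + 8c + d = 2410
Solving the system yields a = 5, b = -2, c = -2, d = -6.
So p(s) = 5s³ - 2s² - 2s - 6.
Then p(9) = 3459.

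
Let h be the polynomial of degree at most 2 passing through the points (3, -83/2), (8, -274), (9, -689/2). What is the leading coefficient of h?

-4

Write h(t) = at^2 + bt + c. Substituting each data point gives a linear system:
  9a + 3b + c = -83/2
  64a + 8b + c = -274
  81a + 9b + c = -689/2
Solving the system yields a = -4, b = -5/2, c = 2.
So h(t) = -4t^2 - (5/2)t + 2.
The leading coefficient is -4.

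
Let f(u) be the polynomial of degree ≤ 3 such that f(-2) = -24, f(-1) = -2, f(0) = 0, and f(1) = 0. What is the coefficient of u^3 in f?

Write f(u) = au^3 + bu^2 + cu + d. Substituting each data point gives a linear system:
  -8a + 4b - 2c + d = -24
  -a + b - c + d = -2
  d = 0
  a + b + c + d = 0
Solving the system yields a = 3, b = -1, c = -2, d = 0.
So f(u) = 3u³ - u² - 2u.
The leading coefficient is 3.

3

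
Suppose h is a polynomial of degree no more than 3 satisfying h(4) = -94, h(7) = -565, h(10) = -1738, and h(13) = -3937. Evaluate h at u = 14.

Forward differences of the values at u = 4, 7, 10, 13:
  h  : -94  -565  -1738  -3937
  Δ  : -471  -1173  -2199
  Δ^2: -702  -1026
  Δ^3: -324
The third differences are constant, confirming degree 3.
Interpolating (Newton forward form) and evaluating at u = 14 gives h(14) = -4954.

-4954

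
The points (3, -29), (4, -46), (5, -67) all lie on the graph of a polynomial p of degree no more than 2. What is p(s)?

Using the Lagrange interpolation formula with nodes 3, 4, 5:
  L_0(s) = (s - 4)(s - 5) / 2
  L_1(s) = (s - 3)(s - 5) / -1
  L_2(s) = (s - 3)(s - 4) / 2
Then p(s) = -29·L_0(s) - 46·L_1(s) - 67·L_2(s).
Expanding and collecting terms gives p(s) = -2s^2 - 3s - 2.
Check: p(3) = -29. ✓

p(s) = -2s^2 - 3s - 2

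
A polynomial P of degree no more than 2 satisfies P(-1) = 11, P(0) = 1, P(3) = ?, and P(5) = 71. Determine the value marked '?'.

The 3 known points determine the degree-2 polynomial uniquely.
Write P(x) = ax^2 + bx + c. Substituting each data point gives a linear system:
  a - b + c = 11
  c = 1
  25a + 5b + c = 71
Solving the system yields a = 4, b = -6, c = 1.
So P(x) = 4x² - 6x + 1.
Then P(3) = 19.

19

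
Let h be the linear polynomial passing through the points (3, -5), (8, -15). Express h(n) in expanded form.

h(n) = -2n + 1

Using the Lagrange interpolation formula with nodes 3, 8:
  L_0(n) = (n - 8) / -5
  L_1(n) = (n - 3) / 5
Then h(n) = -5·L_0(n) - 15·L_1(n).
Expanding and collecting terms gives h(n) = -2n + 1.
Check: h(3) = -5. ✓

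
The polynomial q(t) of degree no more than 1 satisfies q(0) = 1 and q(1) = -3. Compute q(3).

-11

Write q(t) = at + b. Substituting each data point gives a linear system:
  b = 1
  a + b = -3
Solving the system yields a = -4, b = 1.
So q(t) = -4t + 1.
Then q(3) = -11.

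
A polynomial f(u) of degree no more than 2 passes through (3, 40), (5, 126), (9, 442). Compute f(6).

187

Using the Lagrange interpolation formula with nodes 3, 5, 9:
  L_0(u) = (u - 5)(u - 9) / 12
  L_1(u) = (u - 3)(u - 9) / -8
  L_2(u) = (u - 3)(u - 5) / 24
Then f(u) = 40·L_0(u) + 126·L_1(u) + 442·L_2(u).
Expanding and collecting terms gives f(u) = 6u^2 - 5u + 1.
Evaluating at u = 6: f(6) = 187.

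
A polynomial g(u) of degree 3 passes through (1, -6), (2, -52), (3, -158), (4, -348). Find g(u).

g(u) = -4u^3 - 6u^2 + 4

Write g(u) = au^3 + bu^2 + cu + d. Substituting each data point gives a linear system:
  a + b + c + d = -6
  8a + 4b + 2c + d = -52
  27a + 9b + 3c + d = -158
  64a + 16b + 4c + d = -348
Solving the system yields a = -4, b = -6, c = 0, d = 4.
So g(u) = -4u³ - 6u² + 4.
Check: g(1) = -6. ✓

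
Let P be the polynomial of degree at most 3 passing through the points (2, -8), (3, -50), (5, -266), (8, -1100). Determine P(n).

Write P(n) = an^3 + bn^2 + cn + d. Substituting each data point gives a linear system:
  8a + 4b + 2c + d = -8
  27a + 9b + 3c + d = -50
  125a + 25b + 5c + d = -266
  512a + 64b + 8c + d = -1100
Solving the system yields a = -2, b = -2, c = 6, d = 4.
So P(n) = -2n^3 - 2n^2 + 6n + 4.
Check: P(5) = -266. ✓

P(n) = -2n^3 - 2n^2 + 6n + 4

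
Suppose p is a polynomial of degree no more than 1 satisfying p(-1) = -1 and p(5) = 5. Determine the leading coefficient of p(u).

Write p(u) = au + b. Substituting each data point gives a linear system:
  -a + b = -1
  5a + b = 5
Solving the system yields a = 1, b = 0.
So p(u) = u.
The leading coefficient is 1.

1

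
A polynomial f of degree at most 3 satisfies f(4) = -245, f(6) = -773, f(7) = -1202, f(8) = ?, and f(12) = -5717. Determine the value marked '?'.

The 4 known points determine the degree-3 polynomial uniquely.
Write f(s) = as^3 + bs^2 + cs + d. Substituting each data point gives a linear system:
  64a + 16b + 4c + d = -245
  216a + 36b + 6c + d = -773
  343a + 49b + 7c + d = -1202
  1728a + 144b + 12c + d = -5717
Solving the system yields a = -3, b = -4, c = 4, d = -5.
So f(s) = -3s^3 - 4s^2 + 4s - 5.
Then f(8) = -1765.

-1765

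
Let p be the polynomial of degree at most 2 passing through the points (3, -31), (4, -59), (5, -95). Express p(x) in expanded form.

p(x) = -4x^2 + 5

Write p(x) = ax^2 + bx + c. Substituting each data point gives a linear system:
  9a + 3b + c = -31
  16a + 4b + c = -59
  25a + 5b + c = -95
Solving the system yields a = -4, b = 0, c = 5.
So p(x) = -4x² + 5.
Check: p(3) = -31. ✓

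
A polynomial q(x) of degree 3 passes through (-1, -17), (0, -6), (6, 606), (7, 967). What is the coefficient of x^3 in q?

Write q(x) = ax^3 + bx^2 + cx + d. Substituting each data point gives a linear system:
  -a + b - c + d = -17
  d = -6
  216a + 36b + 6c + d = 606
  343a + 49b + 7c + d = 967
Solving the system yields a = 3, b = -2, c = 6, d = -6.
So q(x) = 3x³ - 2x² + 6x - 6.
The leading coefficient is 3.

3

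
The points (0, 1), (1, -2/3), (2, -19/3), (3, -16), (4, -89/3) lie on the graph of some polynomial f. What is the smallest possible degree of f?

Forward differences of the values at s = 0, 1, 2, 3, 4:
  f  : 1  -2/3  -19/3  -16  -89/3
  Δ  : -5/3  -17/3  -29/3  -41/3
  Δ^2: -4  -4  -4
  Δ^3: 0  0
  Δ^4: 0
The second differences are constant (-4) and nonzero, while all higher differences vanish, so the minimal degree is 2.

2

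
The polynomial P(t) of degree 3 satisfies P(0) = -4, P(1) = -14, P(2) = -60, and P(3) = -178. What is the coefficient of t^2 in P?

Write P(t) = at^3 + bt^2 + ct + d. Substituting each data point gives a linear system:
  d = -4
  a + b + c + d = -14
  8a + 4b + 2c + d = -60
  27a + 9b + 3c + d = -178
Solving the system yields a = -6, b = 0, c = -4, d = -4.
So P(t) = -6t^3 - 4t - 4.
The coefficient of t^2 is 0.

0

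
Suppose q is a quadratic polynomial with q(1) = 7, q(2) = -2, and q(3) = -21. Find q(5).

Using the Lagrange interpolation formula with nodes 1, 2, 3:
  L_0(u) = (u - 2)(u - 3) / 2
  L_1(u) = (u - 1)(u - 3) / -1
  L_2(u) = (u - 1)(u - 2) / 2
Then q(u) = 7·L_0(u) - 2·L_1(u) - 21·L_2(u).
Expanding and collecting terms gives q(u) = -5u^2 + 6u + 6.
Evaluating at u = 5: q(5) = -89.

-89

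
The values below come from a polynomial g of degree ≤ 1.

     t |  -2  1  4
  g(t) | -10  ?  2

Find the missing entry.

-4

On equispaced nodes a degree-1 polynomial has vanishing second forward difference, so
  g(-2) - 2·g(1) + g(4) = 0.
Substituting the known values and solving for g(1):
  -2·g(1) = 8
  g(1) = -4.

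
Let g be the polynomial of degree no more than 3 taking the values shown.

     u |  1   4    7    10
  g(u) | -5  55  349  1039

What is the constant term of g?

-1

Write g(u) = au^3 + bu^2 + cu + d. Substituting each data point gives a linear system:
  a + b + c + d = -5
  64a + 16b + 4c + d = 55
  343a + 49b + 7c + d = 349
  1000a + 100b + 10c + d = 1039
Solving the system yields a = 1, b = 1, c = -6, d = -1.
So g(u) = u^3 + u^2 - 6u - 1.
The constant term is -1.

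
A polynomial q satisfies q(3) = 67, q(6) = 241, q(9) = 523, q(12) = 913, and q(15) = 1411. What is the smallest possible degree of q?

Forward differences of the values at x = 3, 6, 9, 12, 15:
  q  : 67  241  523  913  1411
  Δ  : 174  282  390  498
  Δ^2: 108  108  108
  Δ^3: 0  0
  Δ^4: 0
The second differences are constant (108) and nonzero, while all higher differences vanish, so the minimal degree is 2.

2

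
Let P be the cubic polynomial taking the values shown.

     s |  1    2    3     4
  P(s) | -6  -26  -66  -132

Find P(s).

P(s) = -s^3 - 4s^2 - s

Using the Lagrange interpolation formula with nodes 1, 2, 3, 4:
  L_0(s) = (s - 2)(s - 3)(s - 4) / -6
  L_1(s) = (s - 1)(s - 3)(s - 4) / 2
  L_2(s) = (s - 1)(s - 2)(s - 4) / -2
  L_3(s) = (s - 1)(s - 2)(s - 3) / 6
Then P(s) = -6·L_0(s) - 26·L_1(s) - 66·L_2(s) - 132·L_3(s).
Expanding and collecting terms gives P(s) = -s^3 - 4s^2 - s.
Check: P(1) = -6. ✓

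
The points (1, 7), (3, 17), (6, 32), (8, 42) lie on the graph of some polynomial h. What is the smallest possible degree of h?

Divided differences on the nodes 1, 3, 6, 8:
  order 0: 7  17  32  42
  order 1: 5  5  5
  order 2: 0  0
  order 3: 0
The order-1 divided differences are all 5 (nonzero) and every higher order vanishes, so the data lies on a polynomial of degree exactly 1.

1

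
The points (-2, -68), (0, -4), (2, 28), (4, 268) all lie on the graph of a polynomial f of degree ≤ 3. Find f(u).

Using the Lagrange interpolation formula with nodes -2, 0, 2, 4:
  L_0(u) = u(u - 2)(u - 4) / -48
  L_1(u) = (u + 2)(u - 2)(u - 4) / 16
  L_2(u) = (u + 2)u(u - 4) / -16
  L_3(u) = (u + 2)u(u - 2) / 48
Then f(u) = -68·L_0(u) - 4·L_1(u) + 28·L_2(u) + 268·L_3(u).
Expanding and collecting terms gives f(u) = 5u^3 - 4u^2 + 4u - 4.
Check: f(4) = 268. ✓

f(u) = 5u^3 - 4u^2 + 4u - 4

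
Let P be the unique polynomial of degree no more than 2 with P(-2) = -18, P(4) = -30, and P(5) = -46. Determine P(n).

Using the Lagrange interpolation formula with nodes -2, 4, 5:
  L_0(n) = (n - 4)(n - 5) / 42
  L_1(n) = (n + 2)(n - 5) / -6
  L_2(n) = (n + 2)(n - 4) / 7
Then P(n) = -18·L_0(n) - 30·L_1(n) - 46·L_2(n).
Expanding and collecting terms gives P(n) = -2n² + 2n - 6.
Check: P(4) = -30. ✓

P(n) = -2n^2 + 2n - 6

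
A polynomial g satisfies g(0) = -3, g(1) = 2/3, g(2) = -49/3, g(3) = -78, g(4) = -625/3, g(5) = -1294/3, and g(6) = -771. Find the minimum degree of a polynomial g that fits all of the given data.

Forward differences of the values at x = 0, 1, 2, 3, 4, 5, 6:
  g  : -3  2/3  -49/3  -78  -625/3  -1294/3  -771
  Δ  : 11/3  -17  -185/3  -391/3  -223  -1019/3
  Δ^2: -62/3  -134/3  -206/3  -278/3  -350/3
  Δ^3: -24  -24  -24  -24
  Δ^4: 0  0  0
  Δ^5: 0  0
  Δ^6: 0
The third differences are constant (-24) and nonzero, while all higher differences vanish, so the minimal degree is 3.

3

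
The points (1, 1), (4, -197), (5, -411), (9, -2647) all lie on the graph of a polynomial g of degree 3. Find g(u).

g(u) = -4u^3 + 3u^2 + 3u - 1

Write g(u) = au^3 + bu^2 + cu + d. Substituting each data point gives a linear system:
  a + b + c + d = 1
  64a + 16b + 4c + d = -197
  125a + 25b + 5c + d = -411
  729a + 81b + 9c + d = -2647
Solving the system yields a = -4, b = 3, c = 3, d = -1.
So g(u) = -4u³ + 3u² + 3u - 1.
Check: g(4) = -197. ✓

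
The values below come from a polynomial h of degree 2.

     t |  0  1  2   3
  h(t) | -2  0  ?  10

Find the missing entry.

The 3 known points determine the degree-2 polynomial uniquely.
Write h(t) = at^2 + bt + c. Substituting each data point gives a linear system:
  c = -2
  a + b + c = 0
  9a + 3b + c = 10
Solving the system yields a = 1, b = 1, c = -2.
So h(t) = t^2 + t - 2.
Then h(2) = 4.

4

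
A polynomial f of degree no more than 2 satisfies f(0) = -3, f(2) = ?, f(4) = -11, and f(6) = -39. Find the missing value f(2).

1

The 3 known points determine the degree-2 polynomial uniquely.
Write f(u) = au^2 + bu + c. Substituting each data point gives a linear system:
  c = -3
  16a + 4b + c = -11
  36a + 6b + c = -39
Solving the system yields a = -2, b = 6, c = -3.
So f(u) = -2u^2 + 6u - 3.
Then f(2) = 1.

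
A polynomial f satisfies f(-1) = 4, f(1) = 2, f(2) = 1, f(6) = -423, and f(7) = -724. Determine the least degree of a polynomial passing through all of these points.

Divided differences on the nodes -1, 1, 2, 6, 7:
  order 0: 4  2  1  -423  -724
  order 1: -1  -1  -106  -301
  order 2: 0  -21  -39
  order 3: -3  -3
  order 4: 0
The order-3 divided differences are all -3 (nonzero) and every higher order vanishes, so the data lies on a polynomial of degree exactly 3.

3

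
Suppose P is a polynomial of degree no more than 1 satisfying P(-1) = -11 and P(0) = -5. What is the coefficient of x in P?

6

Write P(x) = ax + b. Substituting each data point gives a linear system:
  -a + b = -11
  b = -5
Solving the system yields a = 6, b = -5.
So P(x) = 6x - 5.
The leading coefficient is 6.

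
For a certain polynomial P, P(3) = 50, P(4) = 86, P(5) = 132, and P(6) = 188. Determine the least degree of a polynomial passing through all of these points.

2

Forward differences of the values at u = 3, 4, 5, 6:
  P  : 50  86  132  188
  Δ  : 36  46  56
  Δ^2: 10  10
  Δ^3: 0
The second differences are constant (10) and nonzero, while all higher differences vanish, so the minimal degree is 2.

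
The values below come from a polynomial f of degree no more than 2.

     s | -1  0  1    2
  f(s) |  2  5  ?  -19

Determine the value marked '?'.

-2

On equispaced nodes a degree-2 polynomial has vanishing third forward difference, so
  - f(-1) + 3·f(0) - 3·f(1) + f(2) = 0.
Substituting the known values and solving for f(1):
  -3·f(1) = 6
  f(1) = -2.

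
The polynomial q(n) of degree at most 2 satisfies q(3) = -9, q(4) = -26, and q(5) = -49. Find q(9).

-201

Using the Lagrange interpolation formula with nodes 3, 4, 5:
  L_0(n) = (n - 4)(n - 5) / 2
  L_1(n) = (n - 3)(n - 5) / -1
  L_2(n) = (n - 3)(n - 4) / 2
Then q(n) = -9·L_0(n) - 26·L_1(n) - 49·L_2(n).
Expanding and collecting terms gives q(n) = -3n² + 4n + 6.
Evaluating at n = 9: q(9) = -201.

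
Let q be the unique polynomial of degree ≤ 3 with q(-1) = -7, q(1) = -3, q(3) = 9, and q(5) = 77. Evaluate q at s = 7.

Write q(s) = as^3 + bs^2 + cs + d. Substituting each data point gives a linear system:
  -a + b - c + d = -7
  a + b + c + d = -3
  27a + 9b + 3c + d = 9
  125a + 25b + 5c + d = 77
Solving the system yields a = 1, b = -2, c = 1, d = -3.
So q(s) = s^3 - 2s^2 + s - 3.
Then q(7) = 249.

249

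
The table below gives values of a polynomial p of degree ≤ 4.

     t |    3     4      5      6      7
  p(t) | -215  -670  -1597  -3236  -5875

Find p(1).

-1

Write p(t) = at^4 + bt^3 + ct^2 + dt + e. Substituting each data point gives a linear system:
  81a + 27b + 9c + 3d + e = -215
  256a + 64b + 16c + 4d + e = -670
  625a + 125b + 25c + 5d + e = -1597
  1296a + 216b + 36c + 6d + e = -3236
  2401a + 343b + 49c + 7d + e = -5875
Solving the system yields a = -2, b = -4, c = 6, d = 1, e = -2.
So p(t) = -2t⁴ - 4t³ + 6t² + t - 2.
Then p(1) = -1.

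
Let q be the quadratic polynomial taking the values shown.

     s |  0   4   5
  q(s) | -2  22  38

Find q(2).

2

Using the Lagrange interpolation formula with nodes 0, 4, 5:
  L_0(s) = (s - 4)(s - 5) / 20
  L_1(s) = s(s - 5) / -4
  L_2(s) = s(s - 4) / 5
Then q(s) = -2·L_0(s) + 22·L_1(s) + 38·L_2(s).
Expanding and collecting terms gives q(s) = 2s^2 - 2s - 2.
Evaluating at s = 2: q(2) = 2.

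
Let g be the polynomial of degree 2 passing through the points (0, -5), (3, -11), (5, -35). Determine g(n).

Write g(n) = an^2 + bn + c. Substituting each data point gives a linear system:
  c = -5
  9a + 3b + c = -11
  25a + 5b + c = -35
Solving the system yields a = -2, b = 4, c = -5.
So g(n) = -2n^2 + 4n - 5.
Check: g(5) = -35. ✓

g(n) = -2n^2 + 4n - 5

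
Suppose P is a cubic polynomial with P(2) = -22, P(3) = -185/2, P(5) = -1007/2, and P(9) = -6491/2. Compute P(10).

-4506

Using the Lagrange interpolation formula with nodes 2, 3, 5, 9:
  L_0(s) = (s - 3)(s - 5)(s - 9) / -21
  L_1(s) = (s - 2)(s - 5)(s - 9) / 12
  L_2(s) = (s - 2)(s - 3)(s - 9) / -24
  L_3(s) = (s - 2)(s - 3)(s - 5) / 168
Then P(s) = -22·L_0(s) - 185/2·L_1(s) - 1007/2·L_2(s) - 6491/2·L_3(s).
Expanding and collecting terms gives P(s) = -5s^3 + 5s^2 - (1/2)s - 1.
Evaluating at s = 10: P(10) = -4506.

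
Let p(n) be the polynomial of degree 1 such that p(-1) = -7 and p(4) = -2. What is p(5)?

Using the Lagrange interpolation formula with nodes -1, 4:
  L_0(n) = (n - 4) / -5
  L_1(n) = (n + 1) / 5
Then p(n) = -7·L_0(n) - 2·L_1(n).
Expanding and collecting terms gives p(n) = n - 6.
Evaluating at n = 5: p(5) = -1.

-1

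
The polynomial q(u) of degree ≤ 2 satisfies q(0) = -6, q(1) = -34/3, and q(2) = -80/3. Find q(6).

-188

Write q(u) = au^2 + bu + c. Substituting each data point gives a linear system:
  c = -6
  a + b + c = -34/3
  4a + 2b + c = -80/3
Solving the system yields a = -5, b = -1/3, c = -6.
So q(u) = -5u² - (1/3)u - 6.
Then q(6) = -188.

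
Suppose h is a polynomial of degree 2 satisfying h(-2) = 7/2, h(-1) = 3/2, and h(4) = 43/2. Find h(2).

15/2

Write h(u) = au^2 + bu + c. Substituting each data point gives a linear system:
  4a - 2b + c = 7/2
  a - b + c = 3/2
  16a + 4b + c = 43/2
Solving the system yields a = 1, b = 1, c = 3/2.
So h(u) = u² + u + 3/2.
Then h(2) = 15/2.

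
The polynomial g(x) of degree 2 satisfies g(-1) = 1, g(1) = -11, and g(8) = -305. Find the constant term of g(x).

Write g(x) = ax^2 + bx + c. Substituting each data point gives a linear system:
  a - b + c = 1
  a + b + c = -11
  64a + 8b + c = -305
Solving the system yields a = -4, b = -6, c = -1.
So g(x) = -4x^2 - 6x - 1.
The constant term is -1.

-1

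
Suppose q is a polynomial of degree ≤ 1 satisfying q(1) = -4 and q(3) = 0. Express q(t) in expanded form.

q(t) = 2t - 6

Write q(t) = at + b. Substituting each data point gives a linear system:
  a + b = -4
  3a + b = 0
Solving the system yields a = 2, b = -6.
So q(t) = 2t - 6.
Check: q(1) = -4. ✓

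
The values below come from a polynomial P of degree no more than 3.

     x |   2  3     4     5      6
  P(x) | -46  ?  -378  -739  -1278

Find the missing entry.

-159

The 4 known points determine the degree-3 polynomial uniquely.
Write P(x) = ax^3 + bx^2 + cx + d. Substituting each data point gives a linear system:
  8a + 4b + 2c + d = -46
  64a + 16b + 4c + d = -378
  125a + 25b + 5c + d = -739
  216a + 36b + 6c + d = -1278
Solving the system yields a = -6, b = 1, c = -4, d = 6.
So P(x) = -6x^3 + x^2 - 4x + 6.
Then P(3) = -159.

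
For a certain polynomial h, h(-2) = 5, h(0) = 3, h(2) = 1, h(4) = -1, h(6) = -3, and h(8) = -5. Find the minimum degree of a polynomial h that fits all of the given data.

Forward differences of the values at x = -2, 0, 2, 4, 6, 8:
  h  : 5  3  1  -1  -3  -5
  Δ  : -2  -2  -2  -2  -2
  Δ^2: 0  0  0  0
  Δ^3: 0  0  0
  Δ^4: 0  0
  Δ^5: 0
The first differences are constant (-2) and nonzero, while all higher differences vanish, so the minimal degree is 1.

1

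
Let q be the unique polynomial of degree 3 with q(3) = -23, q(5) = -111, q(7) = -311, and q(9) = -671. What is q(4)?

-56

Write q(n) = an^3 + bn^2 + cn + d. Substituting each data point gives a linear system:
  27a + 9b + 3c + d = -23
  125a + 25b + 5c + d = -111
  343a + 49b + 7c + d = -311
  729a + 81b + 9c + d = -671
Solving the system yields a = -1, b = 1, c = -3, d = 4.
So q(n) = -n^3 + n^2 - 3n + 4.
Then q(4) = -56.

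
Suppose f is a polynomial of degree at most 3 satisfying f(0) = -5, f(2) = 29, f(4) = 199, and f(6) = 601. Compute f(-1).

-1

Forward differences of the values at u = 0, 2, 4, 6:
  f  : -5  29  199  601
  Δ  : 34  170  402
  Δ^2: 136  232
  Δ^3: 96
The third differences are constant, confirming degree 3.
Interpolating (Newton forward form) and evaluating at u = -1 gives f(-1) = -1.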